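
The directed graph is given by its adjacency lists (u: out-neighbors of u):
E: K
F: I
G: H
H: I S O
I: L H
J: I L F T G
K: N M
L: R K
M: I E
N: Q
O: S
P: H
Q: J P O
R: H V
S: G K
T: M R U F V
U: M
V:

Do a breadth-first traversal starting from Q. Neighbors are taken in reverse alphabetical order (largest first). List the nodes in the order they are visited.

Visit Q; enqueue P, O, J → queue [P, O, J]
Visit P; enqueue H → queue [O, J, H]
Visit O; enqueue S → queue [J, H, S]
Visit J; enqueue T, L, I, G, F → queue [H, S, T, L, I, G, F]
Visit H → queue [S, T, L, I, G, F]
Visit S; enqueue K → queue [T, L, I, G, F, K]
Visit T; enqueue V, U, R, M → queue [L, I, G, F, K, V, U, R, M]
Visit L → queue [I, G, F, K, V, U, R, M]
Visit I → queue [G, F, K, V, U, R, M]
Visit G → queue [F, K, V, U, R, M]
Visit F → queue [K, V, U, R, M]
Visit K; enqueue N → queue [V, U, R, M, N]
Visit V → queue [U, R, M, N]
Visit U → queue [R, M, N]
Visit R → queue [M, N]
Visit M; enqueue E → queue [N, E]
Visit N → queue [E]
Visit E → queue []

Q -> P -> O -> J -> H -> S -> T -> L -> I -> G -> F -> K -> V -> U -> R -> M -> N -> E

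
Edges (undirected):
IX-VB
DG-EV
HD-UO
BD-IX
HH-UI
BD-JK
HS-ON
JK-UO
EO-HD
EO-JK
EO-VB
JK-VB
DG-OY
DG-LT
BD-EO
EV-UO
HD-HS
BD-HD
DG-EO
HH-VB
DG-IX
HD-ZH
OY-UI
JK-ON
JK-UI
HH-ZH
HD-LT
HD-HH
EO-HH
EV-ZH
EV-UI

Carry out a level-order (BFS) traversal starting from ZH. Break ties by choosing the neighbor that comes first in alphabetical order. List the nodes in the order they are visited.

Visit ZH; enqueue EV, HD, HH → queue [EV, HD, HH]
Visit EV; enqueue DG, UI, UO → queue [HD, HH, DG, UI, UO]
Visit HD; enqueue BD, EO, HS, LT → queue [HH, DG, UI, UO, BD, EO, HS, LT]
Visit HH; enqueue VB → queue [DG, UI, UO, BD, EO, HS, LT, VB]
Visit DG; enqueue IX, OY → queue [UI, UO, BD, EO, HS, LT, VB, IX, OY]
Visit UI; enqueue JK → queue [UO, BD, EO, HS, LT, VB, IX, OY, JK]
Visit UO → queue [BD, EO, HS, LT, VB, IX, OY, JK]
Visit BD → queue [EO, HS, LT, VB, IX, OY, JK]
Visit EO → queue [HS, LT, VB, IX, OY, JK]
Visit HS; enqueue ON → queue [LT, VB, IX, OY, JK, ON]
Visit LT → queue [VB, IX, OY, JK, ON]
Visit VB → queue [IX, OY, JK, ON]
Visit IX → queue [OY, JK, ON]
Visit OY → queue [JK, ON]
Visit JK → queue [ON]
Visit ON → queue []

ZH EV HD HH DG UI UO BD EO HS LT VB IX OY JK ON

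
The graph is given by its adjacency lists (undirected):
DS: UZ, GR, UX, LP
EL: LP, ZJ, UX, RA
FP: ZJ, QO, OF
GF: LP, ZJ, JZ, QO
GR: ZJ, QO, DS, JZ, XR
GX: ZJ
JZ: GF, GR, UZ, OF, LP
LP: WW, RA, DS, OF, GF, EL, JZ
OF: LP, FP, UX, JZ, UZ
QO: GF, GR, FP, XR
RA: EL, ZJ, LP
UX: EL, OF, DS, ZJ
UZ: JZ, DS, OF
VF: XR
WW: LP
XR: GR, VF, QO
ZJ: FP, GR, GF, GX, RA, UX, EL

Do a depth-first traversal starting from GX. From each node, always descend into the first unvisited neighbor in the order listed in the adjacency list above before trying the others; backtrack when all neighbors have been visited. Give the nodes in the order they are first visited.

GX, ZJ, FP, QO, GF, LP, WW, RA, EL, UX, OF, JZ, GR, DS, UZ, XR, VF

Visit GX
GX → ZJ
ZJ → FP
FP → QO
QO → GF
GF → LP
LP → WW
LP → RA
RA → EL
EL → UX
UX → OF
OF → JZ
JZ → GR
GR → DS
DS → UZ
GR → XR
XR → VF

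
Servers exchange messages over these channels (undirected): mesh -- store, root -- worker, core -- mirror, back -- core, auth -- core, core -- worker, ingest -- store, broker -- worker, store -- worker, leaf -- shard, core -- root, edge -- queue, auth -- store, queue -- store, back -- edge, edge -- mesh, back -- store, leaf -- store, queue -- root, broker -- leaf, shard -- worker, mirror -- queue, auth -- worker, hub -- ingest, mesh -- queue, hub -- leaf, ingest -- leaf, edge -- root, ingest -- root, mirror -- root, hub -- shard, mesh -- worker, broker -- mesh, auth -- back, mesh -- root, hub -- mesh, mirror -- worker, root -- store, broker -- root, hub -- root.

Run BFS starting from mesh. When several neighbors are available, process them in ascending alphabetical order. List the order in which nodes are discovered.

mesh, broker, edge, hub, queue, root, store, worker, leaf, back, ingest, shard, mirror, core, auth

Visit mesh; enqueue broker, edge, hub, queue, root, store, worker → queue [broker, edge, hub, queue, root, store, worker]
Visit broker; enqueue leaf → queue [edge, hub, queue, root, store, worker, leaf]
Visit edge; enqueue back → queue [hub, queue, root, store, worker, leaf, back]
Visit hub; enqueue ingest, shard → queue [queue, root, store, worker, leaf, back, ingest, shard]
Visit queue; enqueue mirror → queue [root, store, worker, leaf, back, ingest, shard, mirror]
Visit root; enqueue core → queue [store, worker, leaf, back, ingest, shard, mirror, core]
Visit store; enqueue auth → queue [worker, leaf, back, ingest, shard, mirror, core, auth]
Visit worker → queue [leaf, back, ingest, shard, mirror, core, auth]
Visit leaf → queue [back, ingest, shard, mirror, core, auth]
Visit back → queue [ingest, shard, mirror, core, auth]
Visit ingest → queue [shard, mirror, core, auth]
Visit shard → queue [mirror, core, auth]
Visit mirror → queue [core, auth]
Visit core → queue [auth]
Visit auth → queue []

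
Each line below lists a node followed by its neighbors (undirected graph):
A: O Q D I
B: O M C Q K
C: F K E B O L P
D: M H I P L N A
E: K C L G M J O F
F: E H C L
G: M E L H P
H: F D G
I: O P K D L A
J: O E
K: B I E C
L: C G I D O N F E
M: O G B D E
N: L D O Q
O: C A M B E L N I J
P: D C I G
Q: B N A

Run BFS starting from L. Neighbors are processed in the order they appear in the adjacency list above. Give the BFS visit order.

L, C, G, I, D, O, N, F, E, K, B, P, M, H, A, J, Q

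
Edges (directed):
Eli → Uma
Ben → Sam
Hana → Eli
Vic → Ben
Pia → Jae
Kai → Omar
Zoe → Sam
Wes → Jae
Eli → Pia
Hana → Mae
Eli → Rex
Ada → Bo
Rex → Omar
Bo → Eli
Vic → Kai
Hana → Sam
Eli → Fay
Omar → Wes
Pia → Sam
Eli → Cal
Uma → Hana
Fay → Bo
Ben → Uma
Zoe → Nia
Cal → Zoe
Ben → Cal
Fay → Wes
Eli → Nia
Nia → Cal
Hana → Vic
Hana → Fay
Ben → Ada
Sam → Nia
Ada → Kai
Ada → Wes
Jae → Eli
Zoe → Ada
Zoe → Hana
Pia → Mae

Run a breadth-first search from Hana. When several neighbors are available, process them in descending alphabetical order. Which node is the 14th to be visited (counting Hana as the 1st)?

Visit Hana; enqueue Vic, Sam, Mae, Fay, Eli → queue [Vic, Sam, Mae, Fay, Eli]
Visit Vic; enqueue Kai, Ben → queue [Sam, Mae, Fay, Eli, Kai, Ben]
Visit Sam; enqueue Nia → queue [Mae, Fay, Eli, Kai, Ben, Nia]
Visit Mae → queue [Fay, Eli, Kai, Ben, Nia]
Visit Fay; enqueue Wes, Bo → queue [Eli, Kai, Ben, Nia, Wes, Bo]
Visit Eli; enqueue Uma, Rex, Pia, Cal → queue [Kai, Ben, Nia, Wes, Bo, Uma, Rex, Pia, Cal]
Visit Kai; enqueue Omar → queue [Ben, Nia, Wes, Bo, Uma, Rex, Pia, Cal, Omar]
Visit Ben; enqueue Ada → queue [Nia, Wes, Bo, Uma, Rex, Pia, Cal, Omar, Ada]
Visit Nia → queue [Wes, Bo, Uma, Rex, Pia, Cal, Omar, Ada]
Visit Wes; enqueue Jae → queue [Bo, Uma, Rex, Pia, Cal, Omar, Ada, Jae]
Visit Bo → queue [Uma, Rex, Pia, Cal, Omar, Ada, Jae]
Visit Uma → queue [Rex, Pia, Cal, Omar, Ada, Jae]
Visit Rex → queue [Pia, Cal, Omar, Ada, Jae]
Visit Pia → queue [Cal, Omar, Ada, Jae]
Visit Cal; enqueue Zoe → queue [Omar, Ada, Jae, Zoe]
Visit Omar → queue [Ada, Jae, Zoe]
Visit Ada → queue [Jae, Zoe]
Visit Jae → queue [Zoe]
Visit Zoe → queue []

Visit order: Hana, Vic, Sam, Mae, Fay, Eli, Kai, Ben, Nia, Wes, Bo, Uma, Rex, Pia, Cal, Omar, Ada, Jae, Zoe

Pia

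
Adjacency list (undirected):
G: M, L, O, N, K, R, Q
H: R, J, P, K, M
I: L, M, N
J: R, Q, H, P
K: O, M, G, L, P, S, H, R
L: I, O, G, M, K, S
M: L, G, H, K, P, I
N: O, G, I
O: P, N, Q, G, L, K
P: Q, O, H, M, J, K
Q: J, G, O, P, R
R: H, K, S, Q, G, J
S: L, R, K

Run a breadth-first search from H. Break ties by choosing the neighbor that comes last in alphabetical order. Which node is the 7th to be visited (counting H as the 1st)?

S

Visit H; enqueue R, P, M, K, J → queue [R, P, M, K, J]
Visit R; enqueue S, Q, G → queue [P, M, K, J, S, Q, G]
Visit P; enqueue O → queue [M, K, J, S, Q, G, O]
Visit M; enqueue L, I → queue [K, J, S, Q, G, O, L, I]
Visit K → queue [J, S, Q, G, O, L, I]
Visit J → queue [S, Q, G, O, L, I]
Visit S → queue [Q, G, O, L, I]
Visit Q → queue [G, O, L, I]
Visit G; enqueue N → queue [O, L, I, N]
Visit O → queue [L, I, N]
Visit L → queue [I, N]
Visit I → queue [N]
Visit N → queue []

Visit order: H, R, P, M, K, J, S, Q, G, O, L, I, N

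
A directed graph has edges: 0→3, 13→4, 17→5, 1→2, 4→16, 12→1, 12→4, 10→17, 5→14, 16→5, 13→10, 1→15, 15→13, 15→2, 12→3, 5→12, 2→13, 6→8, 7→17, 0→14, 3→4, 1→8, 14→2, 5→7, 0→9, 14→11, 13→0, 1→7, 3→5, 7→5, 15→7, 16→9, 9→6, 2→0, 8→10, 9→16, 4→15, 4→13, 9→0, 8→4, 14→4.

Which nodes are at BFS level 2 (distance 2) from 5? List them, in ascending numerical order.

Level 0: 5
Level 1: 7, 12, 14
Level 2: 1, 2, 3, 4, 11, 17
Level 3: 0, 8, 13, 15, 16
Level 4: 9, 10
Level 5: 6

1, 2, 3, 4, 11, 17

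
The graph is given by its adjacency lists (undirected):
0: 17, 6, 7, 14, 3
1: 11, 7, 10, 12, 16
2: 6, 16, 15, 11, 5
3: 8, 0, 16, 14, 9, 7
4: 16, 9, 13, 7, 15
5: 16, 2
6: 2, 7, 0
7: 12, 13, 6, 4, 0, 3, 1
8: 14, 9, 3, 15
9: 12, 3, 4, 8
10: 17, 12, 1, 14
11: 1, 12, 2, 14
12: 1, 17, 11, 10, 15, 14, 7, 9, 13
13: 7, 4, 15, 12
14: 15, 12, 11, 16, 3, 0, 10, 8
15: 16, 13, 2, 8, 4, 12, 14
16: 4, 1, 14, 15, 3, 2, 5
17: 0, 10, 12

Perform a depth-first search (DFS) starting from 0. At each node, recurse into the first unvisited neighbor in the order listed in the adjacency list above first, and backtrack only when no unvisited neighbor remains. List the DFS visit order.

Visit 0
0 → 17
17 → 10
10 → 12
12 → 1
1 → 11
11 → 2
2 → 6
6 → 7
7 → 13
13 → 4
4 → 16
16 → 14
14 → 15
15 → 8
8 → 9
9 → 3
16 → 5

0 17 10 12 1 11 2 6 7 13 4 16 14 15 8 9 3 5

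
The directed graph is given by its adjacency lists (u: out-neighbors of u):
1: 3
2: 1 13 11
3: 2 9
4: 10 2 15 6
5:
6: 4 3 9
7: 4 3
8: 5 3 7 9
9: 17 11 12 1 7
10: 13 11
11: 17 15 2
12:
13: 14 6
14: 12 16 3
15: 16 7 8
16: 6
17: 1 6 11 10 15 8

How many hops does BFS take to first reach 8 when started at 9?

Level 0: 9
Level 1: 1, 7, 11, 12, 17
Level 2: 2, 3, 4, 6, 8, 10, 15
Level 3: 5, 13, 16
Level 4: 14
8 first appears at level 2.

2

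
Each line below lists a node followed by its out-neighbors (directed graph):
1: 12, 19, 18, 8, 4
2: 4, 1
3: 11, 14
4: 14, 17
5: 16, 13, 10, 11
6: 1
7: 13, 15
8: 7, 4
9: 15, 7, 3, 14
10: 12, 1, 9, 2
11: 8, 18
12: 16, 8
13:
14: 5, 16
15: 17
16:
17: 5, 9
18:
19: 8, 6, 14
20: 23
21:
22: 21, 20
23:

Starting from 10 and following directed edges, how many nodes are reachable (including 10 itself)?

BFS from 10 visits: 10, 12, 1, 9, 2, 16, 8, 19, 18, 4, 15, 7, 3, 14, 6, 17, 13, 11, 5
Reachable nodes: 19 of 23 total.

19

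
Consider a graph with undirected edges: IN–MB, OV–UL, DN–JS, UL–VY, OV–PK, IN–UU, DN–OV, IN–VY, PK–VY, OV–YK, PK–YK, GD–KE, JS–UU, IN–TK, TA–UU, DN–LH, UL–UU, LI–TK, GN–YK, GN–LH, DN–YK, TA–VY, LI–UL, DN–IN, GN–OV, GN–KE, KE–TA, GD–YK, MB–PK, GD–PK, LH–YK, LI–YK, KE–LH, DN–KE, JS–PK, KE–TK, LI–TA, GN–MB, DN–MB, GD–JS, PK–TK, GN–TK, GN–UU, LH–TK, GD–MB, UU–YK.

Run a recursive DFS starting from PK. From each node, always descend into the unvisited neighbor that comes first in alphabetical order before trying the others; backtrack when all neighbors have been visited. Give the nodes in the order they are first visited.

PK, GD, JS, DN, IN, MB, GN, KE, LH, TK, LI, TA, UU, UL, OV, YK, VY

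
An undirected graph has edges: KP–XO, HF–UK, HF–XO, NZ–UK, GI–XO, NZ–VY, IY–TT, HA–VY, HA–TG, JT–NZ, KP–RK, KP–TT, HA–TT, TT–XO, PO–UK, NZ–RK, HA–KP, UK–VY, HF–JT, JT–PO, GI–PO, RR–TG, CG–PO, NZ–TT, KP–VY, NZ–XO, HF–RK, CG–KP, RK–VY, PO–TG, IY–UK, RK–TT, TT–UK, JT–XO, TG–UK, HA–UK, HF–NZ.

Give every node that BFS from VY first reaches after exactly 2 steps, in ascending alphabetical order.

CG, HF, IY, JT, PO, TG, TT, XO

Level 0: VY
Level 1: HA, KP, NZ, RK, UK
Level 2: CG, HF, IY, JT, PO, TG, TT, XO
Level 3: GI, RR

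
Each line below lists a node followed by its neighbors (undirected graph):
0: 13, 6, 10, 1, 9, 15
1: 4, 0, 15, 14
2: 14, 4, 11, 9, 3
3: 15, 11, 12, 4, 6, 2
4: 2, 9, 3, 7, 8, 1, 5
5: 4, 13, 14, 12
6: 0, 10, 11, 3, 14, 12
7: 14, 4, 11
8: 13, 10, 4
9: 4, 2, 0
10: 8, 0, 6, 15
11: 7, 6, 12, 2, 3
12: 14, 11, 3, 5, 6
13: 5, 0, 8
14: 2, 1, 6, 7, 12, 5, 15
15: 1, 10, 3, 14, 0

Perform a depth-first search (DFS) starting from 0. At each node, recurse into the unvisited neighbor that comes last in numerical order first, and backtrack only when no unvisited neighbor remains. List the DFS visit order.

0 15 14 12 11 7 4 9 2 3 6 10 8 13 5 1

Visit 0
0 → 15
15 → 14
14 → 12
12 → 11
11 → 7
7 → 4
4 → 9
9 → 2
2 → 3
3 → 6
6 → 10
10 → 8
8 → 13
13 → 5
4 → 1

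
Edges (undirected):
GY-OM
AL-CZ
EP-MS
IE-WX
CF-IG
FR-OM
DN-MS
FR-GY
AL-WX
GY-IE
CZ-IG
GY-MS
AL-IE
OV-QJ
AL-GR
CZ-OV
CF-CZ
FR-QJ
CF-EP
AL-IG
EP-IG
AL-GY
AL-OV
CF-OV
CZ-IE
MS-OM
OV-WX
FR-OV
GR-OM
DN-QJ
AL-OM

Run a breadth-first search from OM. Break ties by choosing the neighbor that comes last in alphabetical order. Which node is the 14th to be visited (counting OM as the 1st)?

Visit OM; enqueue MS, GY, GR, FR, AL → queue [MS, GY, GR, FR, AL]
Visit MS; enqueue EP, DN → queue [GY, GR, FR, AL, EP, DN]
Visit GY; enqueue IE → queue [GR, FR, AL, EP, DN, IE]
Visit GR → queue [FR, AL, EP, DN, IE]
Visit FR; enqueue QJ, OV → queue [AL, EP, DN, IE, QJ, OV]
Visit AL; enqueue WX, IG, CZ → queue [EP, DN, IE, QJ, OV, WX, IG, CZ]
Visit EP; enqueue CF → queue [DN, IE, QJ, OV, WX, IG, CZ, CF]
Visit DN → queue [IE, QJ, OV, WX, IG, CZ, CF]
Visit IE → queue [QJ, OV, WX, IG, CZ, CF]
Visit QJ → queue [OV, WX, IG, CZ, CF]
Visit OV → queue [WX, IG, CZ, CF]
Visit WX → queue [IG, CZ, CF]
Visit IG → queue [CZ, CF]
Visit CZ → queue [CF]
Visit CF → queue []

Visit order: OM, MS, GY, GR, FR, AL, EP, DN, IE, QJ, OV, WX, IG, CZ, CF

CZ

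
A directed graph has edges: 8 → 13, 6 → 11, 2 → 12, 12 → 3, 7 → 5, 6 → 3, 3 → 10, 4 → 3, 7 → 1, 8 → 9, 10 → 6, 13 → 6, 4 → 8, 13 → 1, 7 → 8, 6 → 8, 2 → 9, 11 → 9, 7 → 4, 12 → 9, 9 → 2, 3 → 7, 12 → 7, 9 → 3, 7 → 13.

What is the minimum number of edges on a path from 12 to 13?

Level 0: 12
Level 1: 3, 7, 9
Level 2: 1, 2, 4, 5, 8, 10, 13
Level 3: 6
Level 4: 11
13 first appears at level 2.

2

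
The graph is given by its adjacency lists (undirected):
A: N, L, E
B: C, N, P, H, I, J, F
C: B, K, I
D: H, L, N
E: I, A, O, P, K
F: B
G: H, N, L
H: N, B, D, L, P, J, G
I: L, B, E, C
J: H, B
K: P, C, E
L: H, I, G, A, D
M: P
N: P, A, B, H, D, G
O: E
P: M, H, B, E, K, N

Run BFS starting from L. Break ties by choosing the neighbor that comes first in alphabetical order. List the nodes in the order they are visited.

L → A → D → G → H → I → E → N → B → J → P → C → K → O → F → M

Visit L; enqueue A, D, G, H, I → queue [A, D, G, H, I]
Visit A; enqueue E, N → queue [D, G, H, I, E, N]
Visit D → queue [G, H, I, E, N]
Visit G → queue [H, I, E, N]
Visit H; enqueue B, J, P → queue [I, E, N, B, J, P]
Visit I; enqueue C → queue [E, N, B, J, P, C]
Visit E; enqueue K, O → queue [N, B, J, P, C, K, O]
Visit N → queue [B, J, P, C, K, O]
Visit B; enqueue F → queue [J, P, C, K, O, F]
Visit J → queue [P, C, K, O, F]
Visit P; enqueue M → queue [C, K, O, F, M]
Visit C → queue [K, O, F, M]
Visit K → queue [O, F, M]
Visit O → queue [F, M]
Visit F → queue [M]
Visit M → queue []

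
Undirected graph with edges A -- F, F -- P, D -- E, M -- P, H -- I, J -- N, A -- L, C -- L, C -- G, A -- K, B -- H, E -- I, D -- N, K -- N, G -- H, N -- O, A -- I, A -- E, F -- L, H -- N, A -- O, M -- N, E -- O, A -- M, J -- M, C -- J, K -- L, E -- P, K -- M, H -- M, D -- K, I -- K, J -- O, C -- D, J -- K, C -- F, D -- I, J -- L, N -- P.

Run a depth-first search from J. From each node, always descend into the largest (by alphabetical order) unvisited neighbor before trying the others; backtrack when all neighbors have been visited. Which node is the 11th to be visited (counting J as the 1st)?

H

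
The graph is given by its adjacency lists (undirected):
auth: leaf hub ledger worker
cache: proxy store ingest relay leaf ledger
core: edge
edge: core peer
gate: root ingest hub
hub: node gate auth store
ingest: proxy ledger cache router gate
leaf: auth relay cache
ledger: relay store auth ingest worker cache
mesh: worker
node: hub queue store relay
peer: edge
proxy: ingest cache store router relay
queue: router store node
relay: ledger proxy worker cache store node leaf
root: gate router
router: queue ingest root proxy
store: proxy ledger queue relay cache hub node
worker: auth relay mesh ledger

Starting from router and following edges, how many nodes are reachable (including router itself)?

BFS from router visits: router, ingest, proxy, queue, root, cache, gate, ledger, relay, store, node, leaf, hub, auth, worker, mesh
Reachable nodes: 16 of 19 total.

16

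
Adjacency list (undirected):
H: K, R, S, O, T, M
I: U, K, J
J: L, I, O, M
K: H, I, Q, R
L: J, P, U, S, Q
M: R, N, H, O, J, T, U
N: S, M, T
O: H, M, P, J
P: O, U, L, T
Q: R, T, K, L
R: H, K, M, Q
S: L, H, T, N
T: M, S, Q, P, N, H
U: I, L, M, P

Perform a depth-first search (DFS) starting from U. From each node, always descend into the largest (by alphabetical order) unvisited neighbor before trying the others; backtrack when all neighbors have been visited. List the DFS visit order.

Visit U
U → P
P → T
T → S
S → N
N → M
M → R
R → Q
Q → L
L → J
J → O
O → H
H → K
K → I

U, P, T, S, N, M, R, Q, L, J, O, H, K, I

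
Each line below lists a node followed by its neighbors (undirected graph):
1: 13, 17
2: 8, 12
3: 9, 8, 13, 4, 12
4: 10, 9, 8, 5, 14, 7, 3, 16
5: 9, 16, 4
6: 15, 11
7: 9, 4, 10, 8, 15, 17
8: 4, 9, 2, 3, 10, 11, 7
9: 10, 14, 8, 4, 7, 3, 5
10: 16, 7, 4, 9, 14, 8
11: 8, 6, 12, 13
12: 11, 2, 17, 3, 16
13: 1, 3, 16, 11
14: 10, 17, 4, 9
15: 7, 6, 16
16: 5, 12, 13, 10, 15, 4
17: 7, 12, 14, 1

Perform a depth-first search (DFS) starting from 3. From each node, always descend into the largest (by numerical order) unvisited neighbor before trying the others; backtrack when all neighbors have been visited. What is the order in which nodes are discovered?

3 → 13 → 16 → 15 → 7 → 17 → 14 → 10 → 9 → 8 → 11 → 12 → 2 → 6 → 4 → 5 → 1

Visit 3
3 → 13
13 → 16
16 → 15
15 → 7
7 → 17
17 → 14
14 → 10
10 → 9
9 → 8
8 → 11
11 → 12
12 → 2
11 → 6
8 → 4
4 → 5
17 → 1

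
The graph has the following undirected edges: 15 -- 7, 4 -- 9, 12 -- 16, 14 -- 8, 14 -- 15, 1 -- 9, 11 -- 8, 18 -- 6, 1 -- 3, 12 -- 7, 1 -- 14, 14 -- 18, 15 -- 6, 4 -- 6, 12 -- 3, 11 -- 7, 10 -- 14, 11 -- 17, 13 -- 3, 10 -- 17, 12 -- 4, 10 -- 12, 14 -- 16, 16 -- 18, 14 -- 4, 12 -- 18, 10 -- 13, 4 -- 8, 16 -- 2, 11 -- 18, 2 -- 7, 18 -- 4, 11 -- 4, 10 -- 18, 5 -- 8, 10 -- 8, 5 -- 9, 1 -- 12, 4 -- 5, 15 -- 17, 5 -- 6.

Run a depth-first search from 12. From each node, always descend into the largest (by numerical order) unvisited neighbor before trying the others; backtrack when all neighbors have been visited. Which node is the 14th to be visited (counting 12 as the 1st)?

Visit 12
12 → 18
18 → 16
16 → 14
14 → 15
15 → 17
17 → 11
11 → 8
8 → 10
10 → 13
13 → 3
3 → 1
1 → 9
9 → 5
5 → 6
6 → 4
11 → 7
7 → 2

Visit order: 12, 18, 16, 14, 15, 17, 11, 8, 10, 13, 3, 1, 9, 5, 6, 4, 7, 2

5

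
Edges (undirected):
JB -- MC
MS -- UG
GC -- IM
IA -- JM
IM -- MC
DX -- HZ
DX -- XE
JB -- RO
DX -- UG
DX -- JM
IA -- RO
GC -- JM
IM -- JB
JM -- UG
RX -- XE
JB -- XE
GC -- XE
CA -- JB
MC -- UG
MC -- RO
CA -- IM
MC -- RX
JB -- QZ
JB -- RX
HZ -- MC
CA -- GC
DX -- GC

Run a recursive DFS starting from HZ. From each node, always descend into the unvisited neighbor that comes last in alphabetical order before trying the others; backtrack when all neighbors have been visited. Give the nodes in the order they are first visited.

Visit HZ
HZ → MC
MC → UG
UG → MS
UG → JM
JM → IA
IA → RO
RO → JB
JB → XE
XE → RX
XE → GC
GC → IM
IM → CA
GC → DX
JB → QZ

HZ, MC, UG, MS, JM, IA, RO, JB, XE, RX, GC, IM, CA, DX, QZ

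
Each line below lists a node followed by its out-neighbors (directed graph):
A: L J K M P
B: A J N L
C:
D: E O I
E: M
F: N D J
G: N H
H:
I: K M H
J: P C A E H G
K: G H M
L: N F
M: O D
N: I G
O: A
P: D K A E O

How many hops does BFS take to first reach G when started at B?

2

Level 0: B
Level 1: A, J, L, N
Level 2: C, E, F, G, H, I, K, M, P
Level 3: D, O
G first appears at level 2.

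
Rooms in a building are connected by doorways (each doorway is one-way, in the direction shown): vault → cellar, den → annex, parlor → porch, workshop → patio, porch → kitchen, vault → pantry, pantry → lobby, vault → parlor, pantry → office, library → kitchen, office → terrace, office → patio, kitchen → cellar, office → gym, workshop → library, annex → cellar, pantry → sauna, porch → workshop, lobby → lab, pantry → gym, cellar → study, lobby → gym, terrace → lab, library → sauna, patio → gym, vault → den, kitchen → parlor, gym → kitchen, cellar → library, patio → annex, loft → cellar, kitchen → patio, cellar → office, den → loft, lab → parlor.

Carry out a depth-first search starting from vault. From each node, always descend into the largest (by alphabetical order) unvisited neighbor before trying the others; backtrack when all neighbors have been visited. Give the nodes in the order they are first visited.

vault, parlor, porch, workshop, patio, gym, kitchen, cellar, study, office, terrace, lab, library, sauna, annex, pantry, lobby, den, loft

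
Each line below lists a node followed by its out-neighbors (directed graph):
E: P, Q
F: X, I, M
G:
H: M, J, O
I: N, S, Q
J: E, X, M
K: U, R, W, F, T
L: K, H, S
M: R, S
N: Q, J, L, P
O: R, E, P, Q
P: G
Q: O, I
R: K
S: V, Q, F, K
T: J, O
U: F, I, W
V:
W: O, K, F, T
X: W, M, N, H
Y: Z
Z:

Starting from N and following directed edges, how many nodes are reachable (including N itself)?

BFS from N visits: N, Q, J, L, P, O, I, E, X, M, K, H, S, G, R, W, U, F, T, V
Reachable nodes: 20 of 22 total.

20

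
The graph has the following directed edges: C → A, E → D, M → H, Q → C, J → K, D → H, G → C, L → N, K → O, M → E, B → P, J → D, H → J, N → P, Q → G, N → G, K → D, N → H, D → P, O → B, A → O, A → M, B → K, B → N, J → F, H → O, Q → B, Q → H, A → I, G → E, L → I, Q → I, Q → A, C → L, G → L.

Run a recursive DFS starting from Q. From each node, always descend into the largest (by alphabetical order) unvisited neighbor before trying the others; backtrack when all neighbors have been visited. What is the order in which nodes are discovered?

Q -> I -> H -> O -> B -> P -> N -> G -> L -> E -> D -> C -> A -> M -> K -> J -> F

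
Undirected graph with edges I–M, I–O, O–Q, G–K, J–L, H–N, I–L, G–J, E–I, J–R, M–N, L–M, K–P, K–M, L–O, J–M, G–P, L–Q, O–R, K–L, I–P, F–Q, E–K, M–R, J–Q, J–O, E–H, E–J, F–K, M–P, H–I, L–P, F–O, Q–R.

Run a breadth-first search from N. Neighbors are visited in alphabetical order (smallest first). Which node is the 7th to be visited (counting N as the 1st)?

Visit N; enqueue H, M → queue [H, M]
Visit H; enqueue E, I → queue [M, E, I]
Visit M; enqueue J, K, L, P, R → queue [E, I, J, K, L, P, R]
Visit E → queue [I, J, K, L, P, R]
Visit I; enqueue O → queue [J, K, L, P, R, O]
Visit J; enqueue G, Q → queue [K, L, P, R, O, G, Q]
Visit K; enqueue F → queue [L, P, R, O, G, Q, F]
Visit L → queue [P, R, O, G, Q, F]
Visit P → queue [R, O, G, Q, F]
Visit R → queue [O, G, Q, F]
Visit O → queue [G, Q, F]
Visit G → queue [Q, F]
Visit Q → queue [F]
Visit F → queue []

Visit order: N, H, M, E, I, J, K, L, P, R, O, G, Q, F

K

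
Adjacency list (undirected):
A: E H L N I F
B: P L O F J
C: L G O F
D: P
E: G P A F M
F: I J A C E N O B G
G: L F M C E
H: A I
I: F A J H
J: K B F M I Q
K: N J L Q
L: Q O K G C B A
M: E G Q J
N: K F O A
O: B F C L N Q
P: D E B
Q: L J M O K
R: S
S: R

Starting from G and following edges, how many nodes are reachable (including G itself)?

BFS from G visits: G, L, F, M, C, E, Q, O, K, B, A, I, J, N, P, H, D
Reachable nodes: 17 of 19 total.

17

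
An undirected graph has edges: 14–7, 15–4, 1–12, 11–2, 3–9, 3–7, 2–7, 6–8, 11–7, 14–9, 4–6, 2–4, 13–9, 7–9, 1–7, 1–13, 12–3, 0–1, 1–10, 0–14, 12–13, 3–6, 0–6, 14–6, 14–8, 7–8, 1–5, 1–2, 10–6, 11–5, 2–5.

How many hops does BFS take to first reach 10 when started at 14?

2

Level 0: 14
Level 1: 0, 6, 7, 8, 9
Level 2: 1, 2, 3, 4, 10, 11, 13
Level 3: 5, 12, 15
10 first appears at level 2.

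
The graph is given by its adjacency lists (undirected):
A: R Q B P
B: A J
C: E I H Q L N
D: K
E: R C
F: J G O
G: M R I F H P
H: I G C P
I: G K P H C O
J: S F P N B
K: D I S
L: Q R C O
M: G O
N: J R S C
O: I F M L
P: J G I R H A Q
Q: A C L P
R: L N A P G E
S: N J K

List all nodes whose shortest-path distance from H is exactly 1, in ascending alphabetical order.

C, G, I, P

Level 0: H
Level 1: C, G, I, P
Level 2: A, E, F, J, K, L, M, N, O, Q, R
Level 3: B, D, S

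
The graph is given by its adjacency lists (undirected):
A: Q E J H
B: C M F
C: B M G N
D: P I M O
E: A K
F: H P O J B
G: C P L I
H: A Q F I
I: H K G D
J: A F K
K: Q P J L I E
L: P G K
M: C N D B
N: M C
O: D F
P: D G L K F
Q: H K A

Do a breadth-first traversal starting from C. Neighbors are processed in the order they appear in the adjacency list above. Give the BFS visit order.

Visit C; enqueue B, M, G, N → queue [B, M, G, N]
Visit B; enqueue F → queue [M, G, N, F]
Visit M; enqueue D → queue [G, N, F, D]
Visit G; enqueue P, L, I → queue [N, F, D, P, L, I]
Visit N → queue [F, D, P, L, I]
Visit F; enqueue H, O, J → queue [D, P, L, I, H, O, J]
Visit D → queue [P, L, I, H, O, J]
Visit P; enqueue K → queue [L, I, H, O, J, K]
Visit L → queue [I, H, O, J, K]
Visit I → queue [H, O, J, K]
Visit H; enqueue A, Q → queue [O, J, K, A, Q]
Visit O → queue [J, K, A, Q]
Visit J → queue [K, A, Q]
Visit K; enqueue E → queue [A, Q, E]
Visit A → queue [Q, E]
Visit Q → queue [E]
Visit E → queue []

C, B, M, G, N, F, D, P, L, I, H, O, J, K, A, Q, E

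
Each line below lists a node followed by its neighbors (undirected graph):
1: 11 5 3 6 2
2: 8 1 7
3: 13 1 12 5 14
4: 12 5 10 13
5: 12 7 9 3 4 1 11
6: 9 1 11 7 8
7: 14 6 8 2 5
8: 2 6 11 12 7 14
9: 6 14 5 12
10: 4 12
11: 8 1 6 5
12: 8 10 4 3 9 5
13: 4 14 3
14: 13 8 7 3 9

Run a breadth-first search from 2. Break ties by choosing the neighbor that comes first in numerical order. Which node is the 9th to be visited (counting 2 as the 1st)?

14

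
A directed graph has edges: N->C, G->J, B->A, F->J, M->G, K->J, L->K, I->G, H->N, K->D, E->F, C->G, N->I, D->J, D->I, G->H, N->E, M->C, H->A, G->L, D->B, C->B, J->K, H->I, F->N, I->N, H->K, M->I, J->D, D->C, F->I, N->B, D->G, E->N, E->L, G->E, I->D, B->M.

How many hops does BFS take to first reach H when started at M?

Level 0: M
Level 1: C, G, I
Level 2: B, D, E, H, J, L, N
Level 3: A, F, K
H first appears at level 2.

2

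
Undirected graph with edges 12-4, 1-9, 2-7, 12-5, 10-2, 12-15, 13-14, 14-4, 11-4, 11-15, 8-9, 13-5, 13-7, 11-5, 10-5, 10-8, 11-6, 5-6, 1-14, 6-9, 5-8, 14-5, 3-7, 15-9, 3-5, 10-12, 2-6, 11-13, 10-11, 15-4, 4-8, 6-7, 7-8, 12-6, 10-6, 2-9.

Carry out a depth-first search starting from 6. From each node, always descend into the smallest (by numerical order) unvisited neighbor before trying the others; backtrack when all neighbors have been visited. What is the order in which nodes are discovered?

Visit 6
6 → 2
2 → 7
7 → 3
3 → 5
5 → 8
8 → 4
4 → 11
11 → 10
10 → 12
12 → 15
15 → 9
9 → 1
1 → 14
14 → 13

6, 2, 7, 3, 5, 8, 4, 11, 10, 12, 15, 9, 1, 14, 13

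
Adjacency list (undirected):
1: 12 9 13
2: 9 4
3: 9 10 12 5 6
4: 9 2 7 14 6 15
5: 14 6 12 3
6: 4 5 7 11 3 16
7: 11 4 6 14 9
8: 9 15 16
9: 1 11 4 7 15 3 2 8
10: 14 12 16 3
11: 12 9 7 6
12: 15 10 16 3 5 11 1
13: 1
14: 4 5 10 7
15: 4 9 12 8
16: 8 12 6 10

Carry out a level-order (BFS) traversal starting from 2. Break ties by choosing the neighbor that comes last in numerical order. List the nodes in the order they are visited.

2 -> 9 -> 4 -> 15 -> 11 -> 8 -> 7 -> 3 -> 1 -> 14 -> 6 -> 12 -> 16 -> 10 -> 5 -> 13

Visit 2; enqueue 9, 4 → queue [9, 4]
Visit 9; enqueue 15, 11, 8, 7, 3, 1 → queue [4, 15, 11, 8, 7, 3, 1]
Visit 4; enqueue 14, 6 → queue [15, 11, 8, 7, 3, 1, 14, 6]
Visit 15; enqueue 12 → queue [11, 8, 7, 3, 1, 14, 6, 12]
Visit 11 → queue [8, 7, 3, 1, 14, 6, 12]
Visit 8; enqueue 16 → queue [7, 3, 1, 14, 6, 12, 16]
Visit 7 → queue [3, 1, 14, 6, 12, 16]
Visit 3; enqueue 10, 5 → queue [1, 14, 6, 12, 16, 10, 5]
Visit 1; enqueue 13 → queue [14, 6, 12, 16, 10, 5, 13]
Visit 14 → queue [6, 12, 16, 10, 5, 13]
Visit 6 → queue [12, 16, 10, 5, 13]
Visit 12 → queue [16, 10, 5, 13]
Visit 16 → queue [10, 5, 13]
Visit 10 → queue [5, 13]
Visit 5 → queue [13]
Visit 13 → queue []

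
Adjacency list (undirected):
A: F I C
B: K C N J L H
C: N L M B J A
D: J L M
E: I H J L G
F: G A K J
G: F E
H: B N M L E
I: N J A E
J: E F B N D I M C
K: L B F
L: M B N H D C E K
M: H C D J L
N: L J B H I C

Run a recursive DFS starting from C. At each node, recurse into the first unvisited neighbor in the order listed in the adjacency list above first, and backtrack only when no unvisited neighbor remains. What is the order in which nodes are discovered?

C -> N -> L -> M -> H -> B -> K -> F -> G -> E -> I -> J -> D -> A

Visit C
C → N
N → L
L → M
M → H
H → B
B → K
K → F
F → G
G → E
E → I
I → J
J → D
I → A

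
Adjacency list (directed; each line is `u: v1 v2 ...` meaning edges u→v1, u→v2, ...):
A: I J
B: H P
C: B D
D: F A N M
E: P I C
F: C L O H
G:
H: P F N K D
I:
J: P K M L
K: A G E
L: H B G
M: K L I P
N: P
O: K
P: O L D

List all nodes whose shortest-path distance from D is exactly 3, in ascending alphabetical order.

B, E, G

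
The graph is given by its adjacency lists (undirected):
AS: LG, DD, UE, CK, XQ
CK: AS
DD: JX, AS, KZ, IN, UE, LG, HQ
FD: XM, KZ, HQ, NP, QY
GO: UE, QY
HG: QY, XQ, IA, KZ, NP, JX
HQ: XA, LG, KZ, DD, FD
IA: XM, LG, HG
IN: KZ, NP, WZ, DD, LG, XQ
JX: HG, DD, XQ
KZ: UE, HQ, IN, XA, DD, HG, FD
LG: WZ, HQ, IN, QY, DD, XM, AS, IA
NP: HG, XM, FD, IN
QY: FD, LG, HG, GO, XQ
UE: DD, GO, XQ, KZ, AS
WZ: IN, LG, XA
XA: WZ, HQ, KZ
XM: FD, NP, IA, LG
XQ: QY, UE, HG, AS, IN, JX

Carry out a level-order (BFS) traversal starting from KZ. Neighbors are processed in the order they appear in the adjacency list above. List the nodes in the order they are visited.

Visit KZ; enqueue UE, HQ, IN, XA, DD, HG, FD → queue [UE, HQ, IN, XA, DD, HG, FD]
Visit UE; enqueue GO, XQ, AS → queue [HQ, IN, XA, DD, HG, FD, GO, XQ, AS]
Visit HQ; enqueue LG → queue [IN, XA, DD, HG, FD, GO, XQ, AS, LG]
Visit IN; enqueue NP, WZ → queue [XA, DD, HG, FD, GO, XQ, AS, LG, NP, WZ]
Visit XA → queue [DD, HG, FD, GO, XQ, AS, LG, NP, WZ]
Visit DD; enqueue JX → queue [HG, FD, GO, XQ, AS, LG, NP, WZ, JX]
Visit HG; enqueue QY, IA → queue [FD, GO, XQ, AS, LG, NP, WZ, JX, QY, IA]
Visit FD; enqueue XM → queue [GO, XQ, AS, LG, NP, WZ, JX, QY, IA, XM]
Visit GO → queue [XQ, AS, LG, NP, WZ, JX, QY, IA, XM]
Visit XQ → queue [AS, LG, NP, WZ, JX, QY, IA, XM]
Visit AS; enqueue CK → queue [LG, NP, WZ, JX, QY, IA, XM, CK]
Visit LG → queue [NP, WZ, JX, QY, IA, XM, CK]
Visit NP → queue [WZ, JX, QY, IA, XM, CK]
Visit WZ → queue [JX, QY, IA, XM, CK]
Visit JX → queue [QY, IA, XM, CK]
Visit QY → queue [IA, XM, CK]
Visit IA → queue [XM, CK]
Visit XM → queue [CK]
Visit CK → queue []

KZ UE HQ IN XA DD HG FD GO XQ AS LG NP WZ JX QY IA XM CK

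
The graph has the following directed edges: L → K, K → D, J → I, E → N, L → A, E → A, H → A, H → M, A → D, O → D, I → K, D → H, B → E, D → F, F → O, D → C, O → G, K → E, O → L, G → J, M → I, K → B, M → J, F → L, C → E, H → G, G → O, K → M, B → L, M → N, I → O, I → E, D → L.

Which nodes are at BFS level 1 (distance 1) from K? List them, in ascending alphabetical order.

Level 0: K
Level 1: B, D, E, M
Level 2: A, C, F, H, I, J, L, N
Level 3: G, O

B, D, E, M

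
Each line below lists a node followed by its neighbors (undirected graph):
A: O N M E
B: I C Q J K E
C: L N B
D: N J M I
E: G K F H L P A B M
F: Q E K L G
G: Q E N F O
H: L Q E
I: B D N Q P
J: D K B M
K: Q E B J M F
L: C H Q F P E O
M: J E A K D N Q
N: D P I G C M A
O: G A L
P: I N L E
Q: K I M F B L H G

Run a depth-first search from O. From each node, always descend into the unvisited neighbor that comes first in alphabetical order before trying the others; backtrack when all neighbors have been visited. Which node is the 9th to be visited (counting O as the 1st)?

N

Visit O
O → A
A → E
E → B
B → C
C → L
L → F
F → G
G → N
N → D
D → I
I → P
I → Q
Q → H
Q → K
K → J
J → M

Visit order: O, A, E, B, C, L, F, G, N, D, I, P, Q, H, K, J, M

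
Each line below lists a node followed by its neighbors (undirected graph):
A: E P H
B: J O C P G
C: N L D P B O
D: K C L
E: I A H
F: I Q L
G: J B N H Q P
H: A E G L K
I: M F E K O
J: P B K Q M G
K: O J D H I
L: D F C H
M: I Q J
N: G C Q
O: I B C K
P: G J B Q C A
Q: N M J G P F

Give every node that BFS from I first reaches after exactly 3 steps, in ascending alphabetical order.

G, N, P

Level 0: I
Level 1: E, F, K, M, O
Level 2: A, B, C, D, H, J, L, Q
Level 3: G, N, P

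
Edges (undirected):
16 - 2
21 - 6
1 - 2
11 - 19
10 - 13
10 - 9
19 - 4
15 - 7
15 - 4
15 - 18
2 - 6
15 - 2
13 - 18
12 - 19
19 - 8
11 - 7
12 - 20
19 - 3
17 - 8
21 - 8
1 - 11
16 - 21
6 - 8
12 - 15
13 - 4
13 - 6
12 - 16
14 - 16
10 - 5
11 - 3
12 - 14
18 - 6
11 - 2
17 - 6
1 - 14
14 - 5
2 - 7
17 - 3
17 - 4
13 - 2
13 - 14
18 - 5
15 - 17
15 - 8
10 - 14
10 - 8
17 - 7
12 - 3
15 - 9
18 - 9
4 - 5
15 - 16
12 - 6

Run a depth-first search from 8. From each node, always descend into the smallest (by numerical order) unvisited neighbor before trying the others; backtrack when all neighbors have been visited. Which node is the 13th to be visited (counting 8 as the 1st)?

9

Visit 8
8 → 6
6 → 2
2 → 1
1 → 11
11 → 3
3 → 12
12 → 14
14 → 5
5 → 4
4 → 13
13 → 10
10 → 9
9 → 15
15 → 7
7 → 17
15 → 16
16 → 21
15 → 18
4 → 19
12 → 20

Visit order: 8, 6, 2, 1, 11, 3, 12, 14, 5, 4, 13, 10, 9, 15, 7, 17, 16, 21, 18, 19, 20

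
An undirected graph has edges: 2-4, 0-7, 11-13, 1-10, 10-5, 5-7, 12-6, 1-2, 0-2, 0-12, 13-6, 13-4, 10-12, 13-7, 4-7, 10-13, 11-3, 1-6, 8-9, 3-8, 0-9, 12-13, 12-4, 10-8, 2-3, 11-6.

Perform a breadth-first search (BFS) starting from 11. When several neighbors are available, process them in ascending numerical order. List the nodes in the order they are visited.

11, 3, 6, 13, 2, 8, 1, 12, 4, 7, 10, 0, 9, 5

Visit 11; enqueue 3, 6, 13 → queue [3, 6, 13]
Visit 3; enqueue 2, 8 → queue [6, 13, 2, 8]
Visit 6; enqueue 1, 12 → queue [13, 2, 8, 1, 12]
Visit 13; enqueue 4, 7, 10 → queue [2, 8, 1, 12, 4, 7, 10]
Visit 2; enqueue 0 → queue [8, 1, 12, 4, 7, 10, 0]
Visit 8; enqueue 9 → queue [1, 12, 4, 7, 10, 0, 9]
Visit 1 → queue [12, 4, 7, 10, 0, 9]
Visit 12 → queue [4, 7, 10, 0, 9]
Visit 4 → queue [7, 10, 0, 9]
Visit 7; enqueue 5 → queue [10, 0, 9, 5]
Visit 10 → queue [0, 9, 5]
Visit 0 → queue [9, 5]
Visit 9 → queue [5]
Visit 5 → queue []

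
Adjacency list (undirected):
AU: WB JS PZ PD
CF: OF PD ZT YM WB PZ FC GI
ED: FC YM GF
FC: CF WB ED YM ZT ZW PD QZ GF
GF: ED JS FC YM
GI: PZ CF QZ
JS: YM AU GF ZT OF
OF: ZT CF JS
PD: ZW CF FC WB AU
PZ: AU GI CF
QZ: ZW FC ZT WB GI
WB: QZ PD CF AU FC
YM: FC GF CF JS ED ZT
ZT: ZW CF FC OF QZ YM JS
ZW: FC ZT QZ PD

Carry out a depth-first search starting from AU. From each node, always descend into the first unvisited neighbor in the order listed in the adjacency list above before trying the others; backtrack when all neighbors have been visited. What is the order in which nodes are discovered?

AU, WB, QZ, ZW, FC, CF, OF, ZT, YM, GF, ED, JS, PD, PZ, GI

Visit AU
AU → WB
WB → QZ
QZ → ZW
ZW → FC
FC → CF
CF → OF
OF → ZT
ZT → YM
YM → GF
GF → ED
GF → JS
CF → PD
CF → PZ
PZ → GI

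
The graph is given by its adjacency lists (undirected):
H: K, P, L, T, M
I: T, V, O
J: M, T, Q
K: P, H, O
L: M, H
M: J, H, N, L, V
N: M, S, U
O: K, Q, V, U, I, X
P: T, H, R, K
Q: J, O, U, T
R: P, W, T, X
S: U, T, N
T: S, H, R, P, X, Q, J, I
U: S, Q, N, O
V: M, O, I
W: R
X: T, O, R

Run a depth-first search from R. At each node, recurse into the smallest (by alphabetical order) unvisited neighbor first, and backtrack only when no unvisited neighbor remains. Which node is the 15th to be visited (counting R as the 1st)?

V

Visit R
R → P
P → H
H → K
K → O
O → I
I → T
T → J
J → M
M → L
M → N
N → S
S → U
U → Q
M → V
T → X
R → W

Visit order: R, P, H, K, O, I, T, J, M, L, N, S, U, Q, V, X, W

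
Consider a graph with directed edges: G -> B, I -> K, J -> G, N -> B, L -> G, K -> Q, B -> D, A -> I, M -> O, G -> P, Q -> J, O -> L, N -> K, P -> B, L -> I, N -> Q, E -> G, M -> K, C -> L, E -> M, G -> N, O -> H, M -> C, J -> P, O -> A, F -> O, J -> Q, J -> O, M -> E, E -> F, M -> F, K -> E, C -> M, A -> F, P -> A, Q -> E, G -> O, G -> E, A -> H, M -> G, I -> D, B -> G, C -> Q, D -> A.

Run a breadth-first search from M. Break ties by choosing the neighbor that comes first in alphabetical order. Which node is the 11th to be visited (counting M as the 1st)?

N

Visit M; enqueue C, E, F, G, K, O → queue [C, E, F, G, K, O]
Visit C; enqueue L, Q → queue [E, F, G, K, O, L, Q]
Visit E → queue [F, G, K, O, L, Q]
Visit F → queue [G, K, O, L, Q]
Visit G; enqueue B, N, P → queue [K, O, L, Q, B, N, P]
Visit K → queue [O, L, Q, B, N, P]
Visit O; enqueue A, H → queue [L, Q, B, N, P, A, H]
Visit L; enqueue I → queue [Q, B, N, P, A, H, I]
Visit Q; enqueue J → queue [B, N, P, A, H, I, J]
Visit B; enqueue D → queue [N, P, A, H, I, J, D]
Visit N → queue [P, A, H, I, J, D]
Visit P → queue [A, H, I, J, D]
Visit A → queue [H, I, J, D]
Visit H → queue [I, J, D]
Visit I → queue [J, D]
Visit J → queue [D]
Visit D → queue []

Visit order: M, C, E, F, G, K, O, L, Q, B, N, P, A, H, I, J, D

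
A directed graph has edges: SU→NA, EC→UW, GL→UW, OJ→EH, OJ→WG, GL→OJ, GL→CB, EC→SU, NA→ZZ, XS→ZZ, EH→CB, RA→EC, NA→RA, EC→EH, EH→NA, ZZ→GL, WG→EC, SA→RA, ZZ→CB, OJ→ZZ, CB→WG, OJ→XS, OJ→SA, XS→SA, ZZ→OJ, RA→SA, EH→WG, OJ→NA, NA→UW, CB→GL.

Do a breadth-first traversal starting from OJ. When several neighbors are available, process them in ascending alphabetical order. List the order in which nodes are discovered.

OJ, EH, NA, SA, WG, XS, ZZ, CB, RA, UW, EC, GL, SU

Visit OJ; enqueue EH, NA, SA, WG, XS, ZZ → queue [EH, NA, SA, WG, XS, ZZ]
Visit EH; enqueue CB → queue [NA, SA, WG, XS, ZZ, CB]
Visit NA; enqueue RA, UW → queue [SA, WG, XS, ZZ, CB, RA, UW]
Visit SA → queue [WG, XS, ZZ, CB, RA, UW]
Visit WG; enqueue EC → queue [XS, ZZ, CB, RA, UW, EC]
Visit XS → queue [ZZ, CB, RA, UW, EC]
Visit ZZ; enqueue GL → queue [CB, RA, UW, EC, GL]
Visit CB → queue [RA, UW, EC, GL]
Visit RA → queue [UW, EC, GL]
Visit UW → queue [EC, GL]
Visit EC; enqueue SU → queue [GL, SU]
Visit GL → queue [SU]
Visit SU → queue []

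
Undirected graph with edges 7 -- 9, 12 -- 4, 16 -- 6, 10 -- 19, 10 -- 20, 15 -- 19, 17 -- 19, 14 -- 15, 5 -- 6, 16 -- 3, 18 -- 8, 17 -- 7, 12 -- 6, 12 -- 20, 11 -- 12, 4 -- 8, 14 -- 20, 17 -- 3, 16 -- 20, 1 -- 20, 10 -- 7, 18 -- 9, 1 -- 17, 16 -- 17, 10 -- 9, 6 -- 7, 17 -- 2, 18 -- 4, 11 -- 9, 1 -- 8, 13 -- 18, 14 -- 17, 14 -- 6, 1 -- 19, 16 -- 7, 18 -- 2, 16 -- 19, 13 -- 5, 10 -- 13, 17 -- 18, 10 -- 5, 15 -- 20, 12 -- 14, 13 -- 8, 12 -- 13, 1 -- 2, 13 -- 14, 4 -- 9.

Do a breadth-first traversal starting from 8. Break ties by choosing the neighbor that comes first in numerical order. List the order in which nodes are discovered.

Visit 8; enqueue 1, 4, 13, 18 → queue [1, 4, 13, 18]
Visit 1; enqueue 2, 17, 19, 20 → queue [4, 13, 18, 2, 17, 19, 20]
Visit 4; enqueue 9, 12 → queue [13, 18, 2, 17, 19, 20, 9, 12]
Visit 13; enqueue 5, 10, 14 → queue [18, 2, 17, 19, 20, 9, 12, 5, 10, 14]
Visit 18 → queue [2, 17, 19, 20, 9, 12, 5, 10, 14]
Visit 2 → queue [17, 19, 20, 9, 12, 5, 10, 14]
Visit 17; enqueue 3, 7, 16 → queue [19, 20, 9, 12, 5, 10, 14, 3, 7, 16]
Visit 19; enqueue 15 → queue [20, 9, 12, 5, 10, 14, 3, 7, 16, 15]
Visit 20 → queue [9, 12, 5, 10, 14, 3, 7, 16, 15]
Visit 9; enqueue 11 → queue [12, 5, 10, 14, 3, 7, 16, 15, 11]
Visit 12; enqueue 6 → queue [5, 10, 14, 3, 7, 16, 15, 11, 6]
Visit 5 → queue [10, 14, 3, 7, 16, 15, 11, 6]
Visit 10 → queue [14, 3, 7, 16, 15, 11, 6]
Visit 14 → queue [3, 7, 16, 15, 11, 6]
Visit 3 → queue [7, 16, 15, 11, 6]
Visit 7 → queue [16, 15, 11, 6]
Visit 16 → queue [15, 11, 6]
Visit 15 → queue [11, 6]
Visit 11 → queue [6]
Visit 6 → queue []

8, 1, 4, 13, 18, 2, 17, 19, 20, 9, 12, 5, 10, 14, 3, 7, 16, 15, 11, 6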